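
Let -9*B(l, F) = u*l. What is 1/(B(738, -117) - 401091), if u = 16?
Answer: -1/402403 ≈ -2.4851e-6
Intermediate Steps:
B(l, F) = -16*l/9
1/(B(738, -117) - 401091) = 1/(-16/9*738 - 401091) = 1/(-1312 - 401091) = 1/(-402403) = -1/402403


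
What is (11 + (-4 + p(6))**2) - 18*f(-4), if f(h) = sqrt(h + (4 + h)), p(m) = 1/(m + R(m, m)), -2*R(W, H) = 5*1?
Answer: 1215/49 - 36*I ≈ 24.796 - 36.0*I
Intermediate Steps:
R(W, H) = -5/2
p(m) = 1/(-5/2 + m) (p(m) = 1/(m - 5/2) = 1/(-5/2 + m))
f(h) = sqrt(4 + 2*h)
(11 + (-4 + p(6))**2) - 18*f(-4) = (11 + (-4 + 2/(-5 + 2*6))**2) - 18*sqrt(4 + 2*(-4)) = (11 + (-4 + 2/(-5 + 12))**2) - 18*sqrt(4 - 8) = (11 + (-4 + 2/7)**2) - 36*I = (11 + (-26/7)**2) - 36*I = (11 + 676/49) - 36*I = 1215/49 - 36*I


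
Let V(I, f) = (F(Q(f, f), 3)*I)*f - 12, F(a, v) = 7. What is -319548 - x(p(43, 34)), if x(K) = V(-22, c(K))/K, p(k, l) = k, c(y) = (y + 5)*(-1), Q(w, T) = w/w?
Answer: -13747944/43 ≈ -3.1972e+5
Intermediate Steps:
Q(w, T) = 1
c(y) = -5 - y (c(y) = (5 + y)*(-1) = -5 - y)
V(I, f) = -12 + 7*I*f (V(I, f) = (7*I)*f - 12 = 7*I*f - 12 = -12 + 7*I*f)
x(K) = (758 + 154*K)/K (x(K) = (-12 + 7*(-22)*(-5 - K))/K = (-12 + (770 + 154*K))/K = (758 + 154*K)/K)
-319548 - x(p(43, 34)) = -319548 - (154 + 758/43) = -319548 - 1*7380/43 = -319548 - 7380/43 = -13747944/43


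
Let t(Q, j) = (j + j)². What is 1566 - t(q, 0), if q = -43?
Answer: 1566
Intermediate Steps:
t(Q, j) = 4*j² (t(Q, j) = (2*j)² = 4*j²)
1566 - t(q, 0) = 1566 - 4*0² = 1566 - 4*0 = 1566 - 1*0 = 1566 + 0 = 1566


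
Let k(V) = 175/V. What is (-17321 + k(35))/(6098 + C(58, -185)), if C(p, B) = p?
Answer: -481/171 ≈ -2.8129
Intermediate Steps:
(-17321 + k(35))/(6098 + C(58, -185)) = (-17321 + 175/35)/(6098 + 58) = (-17321 + 175*(1/35))/6156 = (-17321 + 5)*(1/6156) = -17316*1/6156 = -481/171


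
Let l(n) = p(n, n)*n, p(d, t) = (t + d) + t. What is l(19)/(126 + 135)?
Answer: 361/87 ≈ 4.1494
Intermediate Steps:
p(d, t) = d + 2*t (p(d, t) = (d + t) + t = d + 2*t)
l(n) = 3*n**2 (l(n) = (n + 2*n)*n = (3*n)*n = 3*n**2)
l(19)/(126 + 135) = (3*19**2)/(126 + 135) = (3*361)/261 = 1083*(1/261) = 361/87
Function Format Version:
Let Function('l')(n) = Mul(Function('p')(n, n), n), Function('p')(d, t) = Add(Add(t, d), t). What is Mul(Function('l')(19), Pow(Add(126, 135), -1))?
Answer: Rational(361, 87) ≈ 4.1494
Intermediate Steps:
Function('p')(d, t) = Add(d, Mul(2, t)) (Function('p')(d, t) = Add(Add(d, t), t) = Add(d, Mul(2, t)))
Function('l')(n) = Mul(3, Pow(n, 2)) (Function('l')(n) = Mul(Add(n, Mul(2, n)), n) = Mul(Mul(3, n), n) = Mul(3, Pow(n, 2)))
Mul(Function('l')(19), Pow(Add(126, 135), -1)) = Mul(Mul(3, Pow(19, 2)), Pow(Add(126, 135), -1)) = Mul(Mul(3, 361), Pow(261, -1)) = Mul(1083, Rational(1, 261)) = Rational(361, 87)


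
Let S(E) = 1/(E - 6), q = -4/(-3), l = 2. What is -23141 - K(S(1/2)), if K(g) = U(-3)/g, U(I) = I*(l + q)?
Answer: -23196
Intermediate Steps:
q = 4/3 (q = -4*(-⅓) = 4/3 ≈ 1.3333)
S(E) = 1/(-6 + E)
U(I) = 10*I/3 (U(I) = I*(2 + 4/3) = I*(10/3) = 10*I/3)
K(g) = -10/g (K(g) = ((10/3)*(-3))/g = -10/g)
-23141 - K(S(1/2)) = -23141 - (-10)/(1/(-6 + 1/2)) = -23141 - (-10)/(1/(-6 + 1*(½))) = -23141 - (-10)/(1/(-6 + ½)) = -23141 - (-10)/(1/(-11/2)) = -23141 - (-10)/(-2/11) = -23141 - (-10)*(-11)/2 = -23141 - 1*55 = -23141 - 55 = -23196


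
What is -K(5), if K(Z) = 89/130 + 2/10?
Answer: -23/26 ≈ -0.88461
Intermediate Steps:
K(Z) = 23/26 (K(Z) = 89*(1/130) + 2*(⅒) = 89/130 + ⅕ = 23/26)
-K(5) = -1*23/26 = -23/26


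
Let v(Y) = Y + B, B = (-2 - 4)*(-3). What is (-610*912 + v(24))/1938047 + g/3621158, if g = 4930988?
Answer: 3771057985256/3508987199213 ≈ 1.0747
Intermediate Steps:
B = 18 (B = -6*(-3) = 18)
v(Y) = 18 + Y (v(Y) = Y + 18 = 18 + Y)
(-610*912 + v(24))/1938047 + g/3621158 = (-610*912 + (18 + 24))/1938047 + 4930988/3621158 = (-556320 + 42)*(1/1938047) + 4930988*(1/3621158) = -556278*1/1938047 + 2465494/1810579 = -556278/1938047 + 2465494/1810579 = 3771057985256/3508987199213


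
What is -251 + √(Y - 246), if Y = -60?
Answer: -251 + 3*I*√34 ≈ -251.0 + 17.493*I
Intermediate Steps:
-251 + √(Y - 246) = -251 + √(-60 - 246) = -251 + √(-306) = -251 + 3*I*√34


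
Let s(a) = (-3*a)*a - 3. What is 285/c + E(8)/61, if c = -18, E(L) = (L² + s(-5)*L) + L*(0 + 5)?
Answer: -8915/366 ≈ -24.358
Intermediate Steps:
s(a) = -3 - 3*a² (s(a) = -3*a² - 3 = -3 - 3*a²)
E(L) = L² - 73*L (E(L) = (L² + (-3 - 3*(-5)²)*L) + L*(0 + 5) = (L² + (-3 - 3*25)*L) + L*5 = (L² + (-3 - 75)*L) + 5*L = (L² - 78*L) + 5*L = L² - 73*L)
285/c + E(8)/61 = 285/(-18) + (8*(-73 + 8))/61 = 285*(-1/18) + (8*(-65))*(1/61) = -95/6 - 520*1/61 = -95/6 - 520/61 = -8915/366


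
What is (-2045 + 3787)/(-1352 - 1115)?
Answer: -1742/2467 ≈ -0.70612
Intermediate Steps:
(-2045 + 3787)/(-1352 - 1115) = 1742/(-2467) = 1742*(-1/2467) = -1742/2467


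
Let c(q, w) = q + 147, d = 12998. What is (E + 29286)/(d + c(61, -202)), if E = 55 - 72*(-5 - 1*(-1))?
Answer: 29629/13206 ≈ 2.2436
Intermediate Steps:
c(q, w) = 147 + q
E = 343 (E = 55 - 72*(-5 + 1) = 55 - 72*(-4) = 55 + 288 = 343)
(E + 29286)/(d + c(61, -202)) = (343 + 29286)/(12998 + (147 + 61)) = 29629/(12998 + 208) = 29629/13206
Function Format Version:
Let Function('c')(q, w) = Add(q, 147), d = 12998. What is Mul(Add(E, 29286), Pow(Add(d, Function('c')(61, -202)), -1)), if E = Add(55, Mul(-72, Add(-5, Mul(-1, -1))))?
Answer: Rational(29629, 13206) ≈ 2.2436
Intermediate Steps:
Function('c')(q, w) = Add(147, q)
E = 343 (E = Add(55, Mul(-72, Add(-5, 1))) = Add(55, Mul(-72, -4)) = Add(55, 288) = 343)
Mul(Add(E, 29286), Pow(Add(d, Function('c')(61, -202)), -1)) = Mul(Add(343, 29286), Pow(Add(12998, Add(147, 61)), -1)) = Mul(29629, Pow(Add(12998, 208), -1)) = Mul(29629, Pow(13206, -1)) = Mul(29629, Rational(1, 13206)) = Rational(29629, 13206)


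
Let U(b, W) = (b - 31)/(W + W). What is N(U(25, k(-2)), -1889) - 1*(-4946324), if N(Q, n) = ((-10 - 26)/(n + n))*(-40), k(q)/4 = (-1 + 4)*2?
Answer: 9343605316/1889 ≈ 4.9463e+6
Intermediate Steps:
k(q) = 24 (k(q) = 4*((-1 + 4)*2) = 4*(3*2) = 4*6 = 24)
U(b, W) = (-31 + b)/(2*W) (U(b, W) = (-31 + b)/((2*W)) = (-31 + b)*(1/(2*W)) = (-31 + b)/(2*W))
N(Q, n) = 720/n (N(Q, n) = -36*1/(2*n)*(-40) = -18/n*(-40) = 720/n)
N(U(25, k(-2)), -1889) - 1*(-4946324) = 720/(-1889) - 1*(-4946324) = 720*(-1/1889) + 4946324 = -720/1889 + 4946324 = 9343605316/1889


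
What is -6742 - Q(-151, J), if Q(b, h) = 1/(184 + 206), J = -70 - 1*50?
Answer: -2629381/390 ≈ -6742.0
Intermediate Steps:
J = -120 (J = -70 - 50 = -120)
Q(b, h) = 1/390
-6742 - Q(-151, J) = -6742 - 1*1/390 = -6742 - 1/390 = -2629381/390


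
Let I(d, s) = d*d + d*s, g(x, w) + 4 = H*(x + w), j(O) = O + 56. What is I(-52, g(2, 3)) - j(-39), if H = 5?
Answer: 1595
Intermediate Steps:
j(O) = 56 + O
g(x, w) = -4 + 5*w + 5*x (g(x, w) = -4 + 5*(x + w) = -4 + 5*(w + x) = -4 + (5*w + 5*x) = -4 + 5*w + 5*x)
I(d, s) = d² + d*s
I(-52, g(2, 3)) - j(-39) = -52*(-52 + (-4 + 5*3 + 5*2)) - (56 - 39) = -52*(-52 + (-4 + 15 + 10)) - 1*17 = -52*(-52 + 21) - 17 = -52*(-31) - 17 = 1612 - 17 = 1595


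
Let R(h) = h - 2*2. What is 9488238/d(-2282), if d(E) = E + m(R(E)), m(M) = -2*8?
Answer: -1581373/383 ≈ -4128.9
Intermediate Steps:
R(h) = -4 + h (R(h) = h - 1*4 = h - 4 = -4 + h)
m(M) = -16
d(E) = -16 + E (d(E) = E - 16 = -16 + E)
9488238/d(-2282) = 9488238/(-16 - 2282) = 9488238/(-2298) = 9488238*(-1/2298) = -1581373/383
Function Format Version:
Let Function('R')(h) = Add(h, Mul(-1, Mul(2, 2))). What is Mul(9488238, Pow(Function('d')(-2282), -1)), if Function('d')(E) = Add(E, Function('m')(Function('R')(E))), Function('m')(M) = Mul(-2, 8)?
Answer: Rational(-1581373, 383) ≈ -4128.9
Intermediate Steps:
Function('R')(h) = Add(-4, h) (Function('R')(h) = Add(h, Mul(-1, 4)) = Add(h, -4) = Add(-4, h))
Function('m')(M) = -16
Function('d')(E) = Add(-16, E) (Function('d')(E) = Add(E, -16) = Add(-16, E))
Mul(9488238, Pow(Function('d')(-2282), -1)) = Mul(9488238, Pow(Add(-16, -2282), -1)) = Mul(9488238, Pow(-2298, -1)) = Mul(9488238, Rational(-1, 2298)) = Rational(-1581373, 383)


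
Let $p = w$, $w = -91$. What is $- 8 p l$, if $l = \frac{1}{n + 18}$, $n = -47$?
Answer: $- \frac{728}{29} \approx -25.103$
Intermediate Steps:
$l = - \frac{1}{29}$ ($l = \frac{1}{-47 + 18} = \frac{1}{-29} = - \frac{1}{29} \approx -0.034483$)
$p = -91$
$- 8 p l = \left(-8\right) \left(-91\right) \left(- \frac{1}{29}\right) = 728 \left(- \frac{1}{29}\right) = - \frac{728}{29}$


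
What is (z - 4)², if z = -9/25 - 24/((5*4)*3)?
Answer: 14161/625 ≈ 22.658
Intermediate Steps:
z = -19/25 (z = -9*1/25 - 24/(20*3) = -9/25 - 24/60 = -9/25 - 24*1/60 = -9/25 - ⅖ = -19/25 ≈ -0.76000)
(z - 4)² = (-19/25 - 4)² = (-119/25)² = 14161/625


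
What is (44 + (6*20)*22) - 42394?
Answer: -39710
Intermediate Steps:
(44 + (6*20)*22) - 42394 = (44 + 120*22) - 42394 = (44 + 2640) - 42394 = 2684 - 42394 = -39710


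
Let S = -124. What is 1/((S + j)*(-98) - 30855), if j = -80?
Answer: -1/10863 ≈ -9.2056e-5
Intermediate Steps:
1/((S + j)*(-98) - 30855) = 1/((-124 - 80)*(-98) - 30855) = 1/(-204*(-98) - 30855) = 1/(19992 - 30855) = 1/(-10863) = -1/10863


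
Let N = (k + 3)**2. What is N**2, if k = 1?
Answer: 256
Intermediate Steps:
N = 16 (N = (1 + 3)**2 = 4**2 = 16)
N**2 = 16**2 = 256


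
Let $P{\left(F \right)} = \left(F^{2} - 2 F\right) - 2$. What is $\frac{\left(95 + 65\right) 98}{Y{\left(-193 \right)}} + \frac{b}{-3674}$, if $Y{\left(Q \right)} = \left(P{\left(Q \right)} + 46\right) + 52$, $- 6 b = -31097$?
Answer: $- \frac{8360313}{8401436} \approx -0.9951$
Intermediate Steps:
$b = \frac{31097}{6}$ ($b = \left(- \frac{1}{6}\right) \left(-31097\right) = \frac{31097}{6} \approx 5182.8$)
$P{\left(F \right)} = -2 + F^{2} - 2 F$
$Y{\left(Q \right)} = 96 + Q^{2} - 2 Q$ ($Y{\left(Q \right)} = \left(\left(-2 + Q^{2} - 2 Q\right) + 46\right) + 52 = \left(44 + Q^{2} - 2 Q\right) + 52 = 96 + Q^{2} - 2 Q$)
$\frac{\left(95 + 65\right) 98}{Y{\left(-193 \right)}} + \frac{b}{-3674} = \frac{\left(95 + 65\right) 98}{96 + \left(-193\right)^{2} - -386} + \frac{31097}{6 \left(-3674\right)} = \frac{160 \cdot 98}{96 + 37249 + 386} + \frac{31097}{6} \left(- \frac{1}{3674}\right) = \frac{15680}{37731} - \frac{2827}{2004} = - \frac{8360313}{8401436}$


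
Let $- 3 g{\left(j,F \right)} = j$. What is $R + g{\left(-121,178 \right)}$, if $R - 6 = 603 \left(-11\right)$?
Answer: $- \frac{19760}{3} \approx -6586.7$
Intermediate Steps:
$g{\left(j,F \right)} = - \frac{j}{3}$
$R = -6627$ ($R = 6 + 603 \left(-11\right) = 6 - 6633 = -6627$)
$R + g{\left(-121,178 \right)} = -6627 - - \frac{121}{3} = -6627 + \frac{121}{3} = - \frac{19760}{3}$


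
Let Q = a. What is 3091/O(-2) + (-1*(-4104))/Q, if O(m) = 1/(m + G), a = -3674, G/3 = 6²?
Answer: 601883650/1837 ≈ 3.2765e+5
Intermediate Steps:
G = 108 (G = 3*6² = 3*36 = 108)
Q = -3674
O(m) = 1/(108 + m) (O(m) = 1/(m + 108) = 1/(108 + m))
3091/O(-2) + (-1*(-4104))/Q = 3091/(1/(108 - 2)) - 1*(-4104)/(-3674) = 3091/(1/106) + 4104*(-1/3674) = 3091/(1/106) - 2052/1837 = 3091*106 - 2052/1837 = 327646 - 2052/1837 = 601883650/1837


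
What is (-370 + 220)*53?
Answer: -7950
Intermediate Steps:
(-370 + 220)*53 = -150*53 = -7950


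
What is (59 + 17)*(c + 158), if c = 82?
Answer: 18240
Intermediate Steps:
(59 + 17)*(c + 158) = (59 + 17)*(82 + 158) = 76*240 = 18240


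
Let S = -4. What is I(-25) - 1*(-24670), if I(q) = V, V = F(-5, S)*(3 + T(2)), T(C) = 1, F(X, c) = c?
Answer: 24654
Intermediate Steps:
V = -16 (V = -4*(3 + 1) = -4*4 = -16)
I(q) = -16
I(-25) - 1*(-24670) = -16 - 1*(-24670) = -16 + 24670 = 24654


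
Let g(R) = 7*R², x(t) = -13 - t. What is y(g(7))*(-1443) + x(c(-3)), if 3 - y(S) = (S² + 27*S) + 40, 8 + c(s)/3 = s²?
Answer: 183184505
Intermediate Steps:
c(s) = -24 + 3*s²
y(S) = -37 - S² - 27*S (y(S) = 3 - ((S² + 27*S) + 40) = 3 - (40 + S² + 27*S) = 3 + (-40 - S² - 27*S) = -37 - S² - 27*S)
y(g(7))*(-1443) + x(c(-3)) = (-37 - (7*7²)² - 189*7²)*(-1443) + (-13 - (-24 + 3*(-3)²)) = (-37 - (7*49)² - 189*49)*(-1443) + (-13 - (-24 + 3*9)) = (-37 - 1*343² - 27*343)*(-1443) + (-13 - (-24 + 27)) = (-37 - 1*117649 - 9261)*(-1443) + (-13 - 1*3) = (-37 - 117649 - 9261)*(-1443) + (-13 - 3) = -126947*(-1443) - 16 = 183184521 - 16 = 183184505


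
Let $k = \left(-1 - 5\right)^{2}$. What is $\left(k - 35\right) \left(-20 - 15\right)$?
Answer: $-35$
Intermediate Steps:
$k = 36$ ($k = \left(-6\right)^{2} = 36$)
$\left(k - 35\right) \left(-20 - 15\right) = \left(36 - 35\right) \left(-20 - 15\right) = 1 \left(-20 - 15\right) = 1 \left(-35\right) = -35$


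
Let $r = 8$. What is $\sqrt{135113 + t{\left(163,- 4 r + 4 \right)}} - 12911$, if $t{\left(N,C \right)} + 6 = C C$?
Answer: $-12911 + 3 \sqrt{15099} \approx -12542.0$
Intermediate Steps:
$t{\left(N,C \right)} = -6 + C^{2}$ ($t{\left(N,C \right)} = -6 + C C = -6 + C^{2}$)
$\sqrt{135113 + t{\left(163,- 4 r + 4 \right)}} - 12911 = \sqrt{135113 - \left(6 - \left(\left(-4\right) 8 + 4\right)^{2}\right)} - 12911 = \sqrt{135113 - \left(6 - \left(-32 + 4\right)^{2}\right)} - 12911 = \sqrt{135113 - \left(6 - \left(-28\right)^{2}\right)} - 12911 = \sqrt{135113 + \left(-6 + 784\right)} - 12911 = \sqrt{135113 + 778} - 12911 = \sqrt{135891} - 12911 = 3 \sqrt{15099} - 12911 = -12911 + 3 \sqrt{15099}$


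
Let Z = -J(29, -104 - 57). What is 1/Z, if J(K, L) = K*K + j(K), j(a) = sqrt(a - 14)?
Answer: -841/707266 + sqrt(15)/707266 ≈ -0.0011836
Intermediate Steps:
j(a) = sqrt(-14 + a)
J(K, L) = K**2 + sqrt(-14 + K) (J(K, L) = K*K + sqrt(-14 + K) = K**2 + sqrt(-14 + K))
Z = -841 - sqrt(15) (Z = -(29**2 + sqrt(-14 + 29)) = -(841 + sqrt(15)) = -841 - sqrt(15) ≈ -844.87)
1/Z = 1/(-841 - sqrt(15))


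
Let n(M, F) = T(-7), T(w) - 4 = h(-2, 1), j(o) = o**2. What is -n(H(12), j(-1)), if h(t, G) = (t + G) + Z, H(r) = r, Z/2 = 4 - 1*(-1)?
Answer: -13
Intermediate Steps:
Z = 10 (Z = 2*(4 - 1*(-1)) = 2*(4 + 1) = 2*5 = 10)
h(t, G) = 10 + G + t (h(t, G) = (t + G) + 10 = (G + t) + 10 = 10 + G + t)
T(w) = 13 (T(w) = 4 + (10 + 1 - 2) = 4 + 9 = 13)
n(M, F) = 13
-n(H(12), j(-1)) = -1*13 = -13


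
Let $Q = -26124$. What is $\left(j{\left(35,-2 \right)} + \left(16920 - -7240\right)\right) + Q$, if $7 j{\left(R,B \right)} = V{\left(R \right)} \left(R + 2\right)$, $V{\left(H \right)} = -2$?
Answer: $- \frac{13822}{7} \approx -1974.6$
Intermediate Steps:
$j{\left(R,B \right)} = - \frac{4}{7} - \frac{2 R}{7}$ ($j{\left(R,B \right)} = \frac{\left(-2\right) \left(R + 2\right)}{7} = \frac{\left(-2\right) \left(2 + R\right)}{7} = \frac{-4 - 2 R}{7} = - \frac{4}{7} - \frac{2 R}{7}$)
$\left(j{\left(35,-2 \right)} + \left(16920 - -7240\right)\right) + Q = \left(\left(- \frac{4}{7} - 10\right) + \left(16920 - -7240\right)\right) - 26124 = \left(\left(- \frac{4}{7} - 10\right) + \left(16920 + 7240\right)\right) - 26124 = \left(- \frac{74}{7} + 24160\right) - 26124 = \frac{169046}{7} - 26124 = - \frac{13822}{7}$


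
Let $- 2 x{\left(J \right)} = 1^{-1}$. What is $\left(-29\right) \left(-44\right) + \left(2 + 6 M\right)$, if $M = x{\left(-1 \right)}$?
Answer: $1275$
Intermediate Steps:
$x{\left(J \right)} = - \frac{1}{2}$ ($x{\left(J \right)} = - \frac{1}{2 \cdot 1} = \left(- \frac{1}{2}\right) 1 = - \frac{1}{2}$)
$M = - \frac{1}{2} \approx -0.5$
$\left(-29\right) \left(-44\right) + \left(2 + 6 M\right) = \left(-29\right) \left(-44\right) + \left(2 + 6 \left(- \frac{1}{2}\right)\right) = 1276 + \left(2 - 3\right) = 1276 - 1 = 1275$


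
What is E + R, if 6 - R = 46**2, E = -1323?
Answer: -3433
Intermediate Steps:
R = -2110 (R = 6 - 1*46**2 = 6 - 1*2116 = 6 - 2116 = -2110)
E + R = -1323 - 2110 = -3433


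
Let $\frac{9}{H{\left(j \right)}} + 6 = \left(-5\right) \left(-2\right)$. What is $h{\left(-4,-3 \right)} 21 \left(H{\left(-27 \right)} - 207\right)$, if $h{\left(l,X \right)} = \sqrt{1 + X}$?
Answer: $- \frac{17199 i \sqrt{2}}{4} \approx - 6080.8 i$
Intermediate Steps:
$H{\left(j \right)} = \frac{9}{4}$ ($H{\left(j \right)} = \frac{9}{-6 - -10} = \frac{9}{-6 + 10} = \frac{9}{4}$)
$h{\left(-4,-3 \right)} 21 \left(H{\left(-27 \right)} - 207\right) = \sqrt{1 - 3} \cdot 21 \left(\frac{9}{4} - 207\right) = \sqrt{-2} \cdot 21 \left(\frac{9}{4} - 207\right) = i \sqrt{2} \cdot 21 \left(- \frac{819}{4}\right) = 21 i \sqrt{2} \left(- \frac{819}{4}\right) = - \frac{17199 i \sqrt{2}}{4}$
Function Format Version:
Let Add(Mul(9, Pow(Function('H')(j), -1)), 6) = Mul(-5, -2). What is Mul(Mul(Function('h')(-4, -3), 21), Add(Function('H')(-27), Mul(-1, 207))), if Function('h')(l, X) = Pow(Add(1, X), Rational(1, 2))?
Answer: Mul(Rational(-17199, 4), I, Pow(2, Rational(1, 2))) ≈ Mul(-6080.8, I)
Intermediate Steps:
Function('H')(j) = Rational(9, 4) (Function('H')(j) = Mul(9, Pow(Add(-6, Mul(-5, -2)), -1)) = Mul(9, Pow(Add(-6, 10), -1)) = Mul(9, Pow(4, -1)) = Mul(9, Rational(1, 4)) = Rational(9, 4))
Mul(Mul(Function('h')(-4, -3), 21), Add(Function('H')(-27), Mul(-1, 207))) = Mul(Mul(Pow(Add(1, -3), Rational(1, 2)), 21), Add(Rational(9, 4), Mul(-1, 207))) = Mul(Mul(Pow(-2, Rational(1, 2)), 21), Add(Rational(9, 4), -207)) = Mul(Mul(Mul(I, Pow(2, Rational(1, 2))), 21), Rational(-819, 4)) = Mul(Mul(21, I, Pow(2, Rational(1, 2))), Rational(-819, 4)) = Mul(Rational(-17199, 4), I, Pow(2, Rational(1, 2)))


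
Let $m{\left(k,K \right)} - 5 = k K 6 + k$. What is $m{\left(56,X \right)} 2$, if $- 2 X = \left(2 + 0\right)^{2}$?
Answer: $-1222$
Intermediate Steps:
$X = -2$ ($X = - \frac{\left(2 + 0\right)^{2}}{2} = - \frac{2^{2}}{2} = \left(- \frac{1}{2}\right) 4 = -2$)
$m{\left(k,K \right)} = 5 + k + 6 K k$ ($m{\left(k,K \right)} = 5 + \left(k K 6 + k\right) = 5 + \left(K k 6 + k\right) = 5 + \left(6 K k + k\right) = 5 + \left(k + 6 K k\right) = 5 + k + 6 K k$)
$m{\left(56,X \right)} 2 = \left(5 + 56 + 6 \left(-2\right) 56\right) 2 = \left(5 + 56 - 672\right) 2 = \left(-611\right) 2 = -1222$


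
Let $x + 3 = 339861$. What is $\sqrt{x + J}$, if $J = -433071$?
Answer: $3 i \sqrt{10357} \approx 305.31 i$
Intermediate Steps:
$x = 339858$ ($x = -3 + 339861 = 339858$)
$\sqrt{x + J} = \sqrt{339858 - 433071} = \sqrt{-93213} = 3 i \sqrt{10357}$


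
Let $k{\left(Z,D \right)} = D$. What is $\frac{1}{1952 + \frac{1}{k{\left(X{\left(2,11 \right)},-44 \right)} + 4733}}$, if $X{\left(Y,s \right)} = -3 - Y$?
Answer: $\frac{4689}{9152929} \approx 0.0005123$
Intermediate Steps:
$\frac{1}{1952 + \frac{1}{k{\left(X{\left(2,11 \right)},-44 \right)} + 4733}} = \frac{1}{1952 + \frac{1}{-44 + 4733}} = \frac{1}{1952 + \frac{1}{4689}} = \frac{1}{\frac{9152929}{4689}} = \frac{4689}{9152929}$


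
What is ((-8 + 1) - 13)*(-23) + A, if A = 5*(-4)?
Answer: 440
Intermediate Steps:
A = -20
((-8 + 1) - 13)*(-23) + A = ((-8 + 1) - 13)*(-23) - 20 = (-7 - 13)*(-23) - 20 = -20*(-23) - 20 = 460 - 20 = 440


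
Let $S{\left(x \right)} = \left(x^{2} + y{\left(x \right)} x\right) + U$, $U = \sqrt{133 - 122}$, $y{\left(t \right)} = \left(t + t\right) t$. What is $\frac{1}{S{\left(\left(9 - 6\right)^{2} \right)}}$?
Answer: $\frac{1539}{2368510} - \frac{\sqrt{11}}{2368510} \approx 0.00064838$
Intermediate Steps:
$y{\left(t \right)} = 2 t^{2}$ ($y{\left(t \right)} = 2 t t = 2 t^{2}$)
$U = \sqrt{11} \approx 3.3166$
$S{\left(x \right)} = \sqrt{11} + x^{2} + 2 x^{3}$ ($S{\left(x \right)} = \left(x^{2} + 2 x^{2} x\right) + \sqrt{11} = \left(x^{2} + 2 x^{3}\right) + \sqrt{11} = \sqrt{11} + x^{2} + 2 x^{3}$)
$\frac{1}{S{\left(\left(9 - 6\right)^{2} \right)}} = \frac{1}{\sqrt{11} + \left(\left(9 - 6\right)^{2}\right)^{2} + 2 \left(\left(9 - 6\right)^{2}\right)^{3}} = \frac{1}{\sqrt{11} + \left(3^{2}\right)^{2} + 2 \left(3^{2}\right)^{3}} = \frac{1}{\sqrt{11} + 9^{2} + 2 \cdot 9^{3}} = \frac{1}{\sqrt{11} + 81 + 2 \cdot 729} = \frac{1}{\sqrt{11} + 81 + 1458} = \frac{1}{1539 + \sqrt{11}}$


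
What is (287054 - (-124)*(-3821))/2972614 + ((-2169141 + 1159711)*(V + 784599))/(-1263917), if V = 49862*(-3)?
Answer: 952724411810475255/1878568684519 ≈ 5.0715e+5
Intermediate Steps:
V = -149586
(287054 - (-124)*(-3821))/2972614 + ((-2169141 + 1159711)*(V + 784599))/(-1263917) = (287054 - (-124)*(-3821))/2972614 + ((-2169141 + 1159711)*(-149586 + 784599))/(-1263917) = (287054 - 1*473804)*(1/2972614) - 1009430*635013*(-1/1263917) = (287054 - 473804)*(1/2972614) - 641001172590*(-1/1263917) = -186750*1/2972614 + 641001172590/1263917 = -93375/1486307 + 641001172590/1263917 = 952724411810475255/1878568684519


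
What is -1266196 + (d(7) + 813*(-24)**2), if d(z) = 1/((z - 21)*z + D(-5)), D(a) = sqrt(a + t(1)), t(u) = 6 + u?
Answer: -3830756357/4801 - sqrt(2)/9602 ≈ -7.9791e+5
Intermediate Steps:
D(a) = sqrt(7 + a) (D(a) = sqrt(a + (6 + 1)) = sqrt(a + 7) = sqrt(7 + a))
d(z) = 1/(sqrt(2) + z*(-21 + z)) (d(z) = 1/((z - 21)*z + sqrt(7 - 5)) = 1/((-21 + z)*z + sqrt(2)) = 1/(z*(-21 + z) + sqrt(2)) = 1/(sqrt(2) + z*(-21 + z)))
-1266196 + (d(7) + 813*(-24)**2) = -1266196 + (1/(sqrt(2) + 7**2 - 21*7) + 813*(-24)**2) = -1266196 + (1/(sqrt(2) + 49 - 147) + 813*576) = -1266196 + (1/(-98 + sqrt(2)) + 468288) = -1266196 + (468288 + 1/(-98 + sqrt(2))) = -797908 + 1/(-98 + sqrt(2))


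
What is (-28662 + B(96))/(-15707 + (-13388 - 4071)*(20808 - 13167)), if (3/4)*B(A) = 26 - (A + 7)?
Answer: 43147/200129889 ≈ 0.00021559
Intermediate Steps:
B(A) = 76/3 - 4*A/3 (B(A) = 4*(26 - (A + 7))/3 = 4*(26 - (7 + A))/3 = 4*(26 + (-7 - A))/3 = 4*(19 - A)/3 = 76/3 - 4*A/3)
(-28662 + B(96))/(-15707 + (-13388 - 4071)*(20808 - 13167)) = (-28662 + (76/3 - 4/3*96))/(-15707 + (-13388 - 4071)*(20808 - 13167)) = (-28662 + (76/3 - 128))/(-15707 - 17459*7641) = (-28662 - 308/3)/(-15707 - 133404219) = -86294/3/(-133419926) = -86294/3*(-1/133419926) = 43147/200129889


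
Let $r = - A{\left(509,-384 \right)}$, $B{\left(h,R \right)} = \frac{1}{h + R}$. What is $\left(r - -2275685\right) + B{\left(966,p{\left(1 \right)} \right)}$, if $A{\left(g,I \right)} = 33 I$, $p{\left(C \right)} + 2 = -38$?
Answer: $\frac{2119018583}{926} \approx 2.2884 \cdot 10^{6}$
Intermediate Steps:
$p{\left(C \right)} = -40$ ($p{\left(C \right)} = -2 - 38 = -40$)
$B{\left(h,R \right)} = \frac{1}{R + h}$
$r = 12672$ ($r = - 33 \left(-384\right) = \left(-1\right) \left(-12672\right) = 12672$)
$\left(r - -2275685\right) + B{\left(966,p{\left(1 \right)} \right)} = \left(12672 - -2275685\right) + \frac{1}{-40 + 966} = \left(12672 + 2275685\right) + \frac{1}{926} = 2288357 + \frac{1}{926} = \frac{2119018583}{926}$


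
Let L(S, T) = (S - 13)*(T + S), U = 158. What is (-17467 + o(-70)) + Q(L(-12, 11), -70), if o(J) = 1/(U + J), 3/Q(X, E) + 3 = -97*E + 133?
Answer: -664793571/38060 ≈ -17467.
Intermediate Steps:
L(S, T) = (-13 + S)*(S + T)
Q(X, E) = 3/(130 - 97*E) (Q(X, E) = 3/(-3 + (-97*E + 133)) = 3/(-3 + (133 - 97*E)) = 3/(130 - 97*E))
o(J) = 1/(158 + J)
(-17467 + o(-70)) + Q(L(-12, 11), -70) = (-17467 + 1/(158 - 70)) - 3/(-130 + 97*(-70)) = (-17467 + 1/88) - 3/(-130 - 6790) = (-17467 + 1/88) - 3/(-6920) = -1537095/88 - 3*(-1/6920) = -1537095/88 + 3/6920 = -664793571/38060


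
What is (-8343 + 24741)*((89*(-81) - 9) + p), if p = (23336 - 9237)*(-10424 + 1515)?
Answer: -2059838197182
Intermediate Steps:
p = -125607991 (p = 14099*(-8909) = -125607991)
(-8343 + 24741)*((89*(-81) - 9) + p) = (-8343 + 24741)*((89*(-81) - 9) - 125607991) = 16398*((-7209 - 9) - 125607991) = 16398*(-7218 - 125607991) = 16398*(-125615209) = -2059838197182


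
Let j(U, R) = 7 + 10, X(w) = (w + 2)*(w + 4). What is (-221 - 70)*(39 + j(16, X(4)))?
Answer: -16296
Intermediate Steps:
X(w) = (2 + w)*(4 + w)
j(U, R) = 17
(-221 - 70)*(39 + j(16, X(4))) = (-221 - 70)*(39 + 17) = -291*56 = -16296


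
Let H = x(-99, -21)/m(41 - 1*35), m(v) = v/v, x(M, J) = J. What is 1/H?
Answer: -1/21 ≈ -0.047619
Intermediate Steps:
m(v) = 1
H = -21 (H = -21/1 = -21*1 = -21)
1/H = 1/(-21) = -1/21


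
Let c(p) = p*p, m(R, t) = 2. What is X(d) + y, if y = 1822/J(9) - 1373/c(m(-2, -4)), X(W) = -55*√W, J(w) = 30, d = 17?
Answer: -16951/60 - 55*√17 ≈ -509.29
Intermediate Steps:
c(p) = p²
y = -16951/60 (y = 1822/30 - 1373/(2²) = 1822*(1/30) - 1373/4 = 911/15 - 1373*¼ = 911/15 - 1373/4 = -16951/60 ≈ -282.52)
X(d) + y = -55*√17 - 16951/60 = -16951/60 - 55*√17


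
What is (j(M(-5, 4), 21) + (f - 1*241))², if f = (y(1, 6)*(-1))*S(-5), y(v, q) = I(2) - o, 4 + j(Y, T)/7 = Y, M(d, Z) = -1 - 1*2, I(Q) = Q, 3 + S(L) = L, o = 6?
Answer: 103684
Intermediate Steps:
S(L) = -3 + L
M(d, Z) = -3 (M(d, Z) = -1 - 2 = -3)
j(Y, T) = -28 + 7*Y
y(v, q) = -4 (y(v, q) = 2 - 1*6 = 2 - 6 = -4)
f = -32 (f = (-4*(-1))*(-3 - 5) = 4*(-8) = -32)
(j(M(-5, 4), 21) + (f - 1*241))² = ((-28 + 7*(-3)) + (-32 - 1*241))² = ((-28 - 21) + (-32 - 241))² = (-49 - 273)² = (-322)² = 103684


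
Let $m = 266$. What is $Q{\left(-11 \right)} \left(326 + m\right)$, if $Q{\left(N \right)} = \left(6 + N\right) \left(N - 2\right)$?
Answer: $38480$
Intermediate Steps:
$Q{\left(N \right)} = \left(-2 + N\right) \left(6 + N\right)$ ($Q{\left(N \right)} = \left(6 + N\right) \left(-2 + N\right) = \left(-2 + N\right) \left(6 + N\right)$)
$Q{\left(-11 \right)} \left(326 + m\right) = \left(-12 + \left(-11\right)^{2} + 4 \left(-11\right)\right) \left(326 + 266\right) = \left(-12 + 121 - 44\right) 592 = 65 \cdot 592 = 38480$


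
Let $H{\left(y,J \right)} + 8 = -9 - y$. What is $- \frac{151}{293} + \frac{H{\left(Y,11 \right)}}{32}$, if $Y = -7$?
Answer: $- \frac{3881}{4688} \approx -0.82786$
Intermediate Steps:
$H{\left(y,J \right)} = -17 - y$ ($H{\left(y,J \right)} = -8 - \left(9 + y\right) = -17 - y$)
$- \frac{151}{293} + \frac{H{\left(Y,11 \right)}}{32} = - \frac{151}{293} + \frac{-17 - -7}{32} = \left(-151\right) \frac{1}{293} + \left(-17 + 7\right) \frac{1}{32} = - \frac{151}{293} - \frac{5}{16} = - \frac{3881}{4688}$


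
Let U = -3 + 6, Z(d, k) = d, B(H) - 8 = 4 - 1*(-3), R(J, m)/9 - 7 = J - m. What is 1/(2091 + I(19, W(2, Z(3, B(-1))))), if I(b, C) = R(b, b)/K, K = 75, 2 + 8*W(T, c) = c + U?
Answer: 25/52296 ≈ 0.00047805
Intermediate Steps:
R(J, m) = 63 - 9*m + 9*J (R(J, m) = 63 + 9*(J - m) = 63 + (-9*m + 9*J) = 63 - 9*m + 9*J)
B(H) = 15 (B(H) = 8 + (4 - 1*(-3)) = 8 + (4 + 3) = 8 + 7 = 15)
U = 3
W(T, c) = ⅛ + c/8 (W(T, c) = -¼ + (c + 3)/8 = -¼ + (3 + c)/8 = -¼ + (3/8 + c/8) = ⅛ + c/8)
I(b, C) = 21/25 (I(b, C) = (63 - 9*b + 9*b)/75 = 63*(1/75) = 21/25)
1/(2091 + I(19, W(2, Z(3, B(-1))))) = 1/(2091 + 21/25) = 1/(52296/25) = 25/52296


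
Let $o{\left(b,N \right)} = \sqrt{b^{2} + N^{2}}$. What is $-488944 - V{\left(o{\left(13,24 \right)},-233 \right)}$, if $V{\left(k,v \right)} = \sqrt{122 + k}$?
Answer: $-488944 - \sqrt{122 + \sqrt{745}} \approx -4.8896 \cdot 10^{5}$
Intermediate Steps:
$o{\left(b,N \right)} = \sqrt{N^{2} + b^{2}}$
$-488944 - V{\left(o{\left(13,24 \right)},-233 \right)} = -488944 - \sqrt{122 + \sqrt{24^{2} + 13^{2}}} = -488944 - \sqrt{122 + \sqrt{576 + 169}} = -488944 - \sqrt{122 + \sqrt{745}}$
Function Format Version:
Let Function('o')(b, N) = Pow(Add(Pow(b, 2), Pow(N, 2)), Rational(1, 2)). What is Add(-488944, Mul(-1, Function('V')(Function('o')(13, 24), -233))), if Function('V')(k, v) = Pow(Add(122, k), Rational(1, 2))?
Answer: Add(-488944, Mul(-1, Pow(Add(122, Pow(745, Rational(1, 2))), Rational(1, 2)))) ≈ -4.8896e+5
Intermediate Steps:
Function('o')(b, N) = Pow(Add(Pow(N, 2), Pow(b, 2)), Rational(1, 2))
Add(-488944, Mul(-1, Function('V')(Function('o')(13, 24), -233))) = Add(-488944, Mul(-1, Pow(Add(122, Pow(Add(Pow(24, 2), Pow(13, 2)), Rational(1, 2))), Rational(1, 2)))) = Add(-488944, Mul(-1, Pow(Add(122, Pow(Add(576, 169), Rational(1, 2))), Rational(1, 2)))) = Add(-488944, Mul(-1, Pow(Add(122, Pow(745, Rational(1, 2))), Rational(1, 2))))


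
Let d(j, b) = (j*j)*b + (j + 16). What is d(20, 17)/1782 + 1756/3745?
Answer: 14365006/3336795 ≈ 4.3050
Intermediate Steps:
d(j, b) = 16 + j + b*j**2 (d(j, b) = j**2*b + (16 + j) = b*j**2 + (16 + j) = 16 + j + b*j**2)
d(20, 17)/1782 + 1756/3745 = (16 + 20 + 17*20**2)/1782 + 1756/3745 = (16 + 20 + 17*400)*(1/1782) + 1756*(1/3745) = (16 + 20 + 6800)*(1/1782) + 1756/3745 = 6836*(1/1782) + 1756/3745 = 3418/891 + 1756/3745 = 14365006/3336795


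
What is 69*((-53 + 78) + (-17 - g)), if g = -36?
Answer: 3036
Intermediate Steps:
69*((-53 + 78) + (-17 - g)) = 69*((-53 + 78) + (-17 - 1*(-36))) = 69*(25 + (-17 + 36)) = 69*(25 + 19) = 69*44 = 3036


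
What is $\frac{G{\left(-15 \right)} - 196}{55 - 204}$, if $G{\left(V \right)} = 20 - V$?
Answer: $\frac{161}{149} \approx 1.0805$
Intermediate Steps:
$\frac{G{\left(-15 \right)} - 196}{55 - 204} = \frac{\left(20 - -15\right) - 196}{55 - 204} = \frac{\left(20 + 15\right) - 196}{-149} = \left(35 - 196\right) \left(- \frac{1}{149}\right) = \left(-161\right) \left(- \frac{1}{149}\right) = \frac{161}{149}$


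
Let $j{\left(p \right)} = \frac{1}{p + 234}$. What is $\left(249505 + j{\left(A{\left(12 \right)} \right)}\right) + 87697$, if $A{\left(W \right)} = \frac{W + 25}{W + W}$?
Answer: $\frac{1906202930}{5653} \approx 3.372 \cdot 10^{5}$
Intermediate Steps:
$A{\left(W \right)} = \frac{25 + W}{2 W}$
$j{\left(p \right)} = \frac{1}{234 + p}$
$\left(249505 + j{\left(A{\left(12 \right)} \right)}\right) + 87697 = \left(249505 + \frac{1}{234 + \frac{25 + 12}{2 \cdot 12}}\right) + 87697 = \left(249505 + \frac{1}{234 + \frac{1}{2} \cdot \frac{1}{12} \cdot 37}\right) + 87697 = \left(249505 + \frac{1}{234 + \frac{37}{24}}\right) + 87697 = \left(249505 + \frac{1}{\frac{5653}{24}}\right) + 87697 = \left(249505 + \frac{24}{5653}\right) + 87697 = \frac{1410451789}{5653} + 87697 = \frac{1906202930}{5653}$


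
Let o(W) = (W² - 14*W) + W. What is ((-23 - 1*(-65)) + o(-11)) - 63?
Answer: 243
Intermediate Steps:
o(W) = W² - 13*W
((-23 - 1*(-65)) + o(-11)) - 63 = ((-23 - 1*(-65)) - 11*(-13 - 11)) - 63 = ((-23 + 65) - 11*(-24)) - 63 = (42 + 264) - 63 = 306 - 63 = 243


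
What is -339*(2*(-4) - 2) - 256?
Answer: 3134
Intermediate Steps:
-339*(2*(-4) - 2) - 256 = -339*(-8 - 2) - 256 = -339*(-10) - 256 = 3390 - 256 = 3134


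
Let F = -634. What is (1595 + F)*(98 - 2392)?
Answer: -2204534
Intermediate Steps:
(1595 + F)*(98 - 2392) = (1595 - 634)*(98 - 2392) = 961*(-2294) = -2204534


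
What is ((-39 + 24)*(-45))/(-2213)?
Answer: -675/2213 ≈ -0.30502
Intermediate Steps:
((-39 + 24)*(-45))/(-2213) = -15*(-45)*(-1/2213) = 675*(-1/2213) = -675/2213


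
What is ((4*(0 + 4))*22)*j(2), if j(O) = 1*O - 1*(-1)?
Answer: 1056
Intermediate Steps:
j(O) = 1 + O (j(O) = O + 1 = 1 + O)
((4*(0 + 4))*22)*j(2) = ((4*(0 + 4))*22)*(1 + 2) = ((4*4)*22)*3 = (16*22)*3 = 352*3 = 1056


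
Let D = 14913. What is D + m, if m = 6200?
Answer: 21113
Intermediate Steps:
D + m = 14913 + 6200 = 21113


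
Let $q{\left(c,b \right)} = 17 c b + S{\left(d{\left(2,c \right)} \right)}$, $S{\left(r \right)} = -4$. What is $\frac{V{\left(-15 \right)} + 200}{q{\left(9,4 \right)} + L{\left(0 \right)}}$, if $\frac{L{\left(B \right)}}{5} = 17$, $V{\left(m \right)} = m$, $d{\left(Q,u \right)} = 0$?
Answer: $\frac{185}{693} \approx 0.26696$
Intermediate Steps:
$L{\left(B \right)} = 85$ ($L{\left(B \right)} = 5 \cdot 17 = 85$)
$q{\left(c,b \right)} = -4 + 17 b c$ ($q{\left(c,b \right)} = 17 c b - 4 = 17 b c - 4 = -4 + 17 b c$)
$\frac{V{\left(-15 \right)} + 200}{q{\left(9,4 \right)} + L{\left(0 \right)}} = \frac{-15 + 200}{\left(-4 + 17 \cdot 4 \cdot 9\right) + 85} = \frac{185}{\left(-4 + 612\right) + 85} = \frac{185}{608 + 85} = \frac{185}{693}$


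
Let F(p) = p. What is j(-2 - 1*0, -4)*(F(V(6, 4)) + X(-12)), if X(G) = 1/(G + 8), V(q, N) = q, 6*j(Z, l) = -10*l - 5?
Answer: 805/24 ≈ 33.542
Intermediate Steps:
j(Z, l) = -⅚ - 5*l/3 (j(Z, l) = (-10*l - 5)/6 = (-5 - 10*l)/6 = -⅚ - 5*l/3)
X(G) = 1/(8 + G)
j(-2 - 1*0, -4)*(F(V(6, 4)) + X(-12)) = (-⅚ - 5/3*(-4))*(6 + 1/(8 - 12)) = (-⅚ + 20/3)*(6 + 1/(-4)) = 35*(6 - ¼)/6 = (35/6)*(23/4) = 805/24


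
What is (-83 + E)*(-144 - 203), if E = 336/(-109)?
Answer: 3255901/109 ≈ 29871.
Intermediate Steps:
E = -336/109 (E = 336*(-1/109) = -336/109 ≈ -3.0826)
(-83 + E)*(-144 - 203) = (-83 - 336/109)*(-144 - 203) = -9383/109*(-347) = 3255901/109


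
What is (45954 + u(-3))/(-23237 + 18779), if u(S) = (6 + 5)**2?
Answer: -46075/4458 ≈ -10.335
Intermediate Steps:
u(S) = 121 (u(S) = 11**2 = 121)
(45954 + u(-3))/(-23237 + 18779) = (45954 + 121)/(-23237 + 18779) = 46075/(-4458) = 46075*(-1/4458) = -46075/4458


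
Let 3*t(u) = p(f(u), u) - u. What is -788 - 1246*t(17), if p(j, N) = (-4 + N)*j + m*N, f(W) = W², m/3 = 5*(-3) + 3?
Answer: -3899852/3 ≈ -1.3000e+6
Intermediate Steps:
m = -36 (m = 3*(5*(-3) + 3) = 3*(-15 + 3) = 3*(-12) = -36)
p(j, N) = -36*N + j*(-4 + N) (p(j, N) = (-4 + N)*j - 36*N = j*(-4 + N) - 36*N = -36*N + j*(-4 + N))
t(u) = -37*u/3 - 4*u²/3 + u³/3 (t(u) = ((-36*u - 4*u² + u*u²) - u)/3 = ((-36*u - 4*u² + u³) - u)/3 = ((u³ - 36*u - 4*u²) - u)/3 = (u³ - 37*u - 4*u²)/3 = -37*u/3 - 4*u²/3 + u³/3)
-788 - 1246*t(17) = -788 - 1246*17*(-37 + 17² - 4*17)/3 = -788 - 1246*17*(-37 + 289 - 68)/3 = -788 - 1246*17*184/3 = -788 - 1246*3128/3 = -788 - 3897488/3 = -3899852/3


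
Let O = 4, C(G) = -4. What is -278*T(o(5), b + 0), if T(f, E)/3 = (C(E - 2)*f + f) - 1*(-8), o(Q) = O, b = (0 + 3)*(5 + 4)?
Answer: 3336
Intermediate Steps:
b = 27 (b = 3*9 = 27)
o(Q) = 4
T(f, E) = 24 - 9*f (T(f, E) = 3*((-4*f + f) - 1*(-8)) = 3*(-3*f + 8) = 3*(8 - 3*f) = 24 - 9*f)
-278*T(o(5), b + 0) = -278*(24 - 9*4) = -278*(24 - 36) = -278*(-12) = 3336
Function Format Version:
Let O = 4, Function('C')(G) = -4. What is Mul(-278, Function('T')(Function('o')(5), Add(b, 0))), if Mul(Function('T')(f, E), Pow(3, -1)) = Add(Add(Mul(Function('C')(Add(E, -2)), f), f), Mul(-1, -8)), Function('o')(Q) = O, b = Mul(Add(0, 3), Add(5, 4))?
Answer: 3336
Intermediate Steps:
b = 27 (b = Mul(3, 9) = 27)
Function('o')(Q) = 4
Function('T')(f, E) = Add(24, Mul(-9, f)) (Function('T')(f, E) = Mul(3, Add(Add(Mul(-4, f), f), Mul(-1, -8))) = Mul(3, Add(Mul(-3, f), 8)) = Mul(3, Add(8, Mul(-3, f))) = Add(24, Mul(-9, f)))
Mul(-278, Function('T')(Function('o')(5), Add(b, 0))) = Mul(-278, Add(24, Mul(-9, 4))) = Mul(-278, Add(24, -36)) = Mul(-278, -12) = 3336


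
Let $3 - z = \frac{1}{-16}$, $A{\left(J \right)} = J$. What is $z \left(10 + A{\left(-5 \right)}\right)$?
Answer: $\frac{245}{16} \approx 15.313$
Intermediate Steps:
$z = \frac{49}{16}$ ($z = 3 - \frac{1}{-16} = 3 - - \frac{1}{16} = 3 + \frac{1}{16} = \frac{49}{16} \approx 3.0625$)
$z \left(10 + A{\left(-5 \right)}\right) = \frac{49 \left(10 - 5\right)}{16} = \frac{49}{16} \cdot 5 = \frac{245}{16}$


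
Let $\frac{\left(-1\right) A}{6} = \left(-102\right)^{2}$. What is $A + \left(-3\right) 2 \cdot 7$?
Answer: $-62466$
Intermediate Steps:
$A = -62424$ ($A = - 6 \left(-102\right)^{2} = \left(-6\right) 10404 = -62424$)
$A + \left(-3\right) 2 \cdot 7 = -62424 + \left(-3\right) 2 \cdot 7 = -62424 - 42 = -62466$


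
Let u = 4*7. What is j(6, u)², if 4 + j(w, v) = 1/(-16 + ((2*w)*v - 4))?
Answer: 1595169/99856 ≈ 15.975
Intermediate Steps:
u = 28
j(w, v) = -4 + 1/(-20 + 2*v*w) (j(w, v) = -4 + 1/(-16 + ((2*w)*v - 4)) = -4 + 1/(-16 + (2*v*w - 4)) = -4 + 1/(-16 + (-4 + 2*v*w)) = -4 + 1/(-20 + 2*v*w))
j(6, u)² = ((81 - 8*28*6)/(2*(-10 + 28*6)))² = ((81 - 1344)/(2*(-10 + 168)))² = ((½)*(-1263)/158)² = ((½)*(1/158)*(-1263))² = (-1263/316)² = 1595169/99856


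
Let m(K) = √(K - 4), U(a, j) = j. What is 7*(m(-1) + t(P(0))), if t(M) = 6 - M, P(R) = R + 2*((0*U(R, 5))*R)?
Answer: 42 + 7*I*√5 ≈ 42.0 + 15.652*I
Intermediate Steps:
m(K) = √(-4 + K)
P(R) = R (P(R) = R + 2*((0*5)*R) = R + 2*(0*R) = R + 2*0 = R + 0 = R)
7*(m(-1) + t(P(0))) = 7*(√(-4 - 1) + (6 - 1*0)) = 7*(√(-5) + (6 + 0)) = 7*(I*√5 + 6) = 7*(6 + I*√5) = 42 + 7*I*√5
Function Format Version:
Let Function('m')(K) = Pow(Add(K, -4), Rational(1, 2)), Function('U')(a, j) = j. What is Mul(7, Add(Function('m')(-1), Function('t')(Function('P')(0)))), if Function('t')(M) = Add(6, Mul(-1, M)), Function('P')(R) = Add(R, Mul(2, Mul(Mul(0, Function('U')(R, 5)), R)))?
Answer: Add(42, Mul(7, I, Pow(5, Rational(1, 2)))) ≈ Add(42.000, Mul(15.652, I))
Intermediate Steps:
Function('m')(K) = Pow(Add(-4, K), Rational(1, 2))
Function('P')(R) = R (Function('P')(R) = Add(R, Mul(2, Mul(Mul(0, 5), R))) = Add(R, Mul(2, Mul(0, R))) = Add(R, Mul(2, 0)) = Add(R, 0) = R)
Mul(7, Add(Function('m')(-1), Function('t')(Function('P')(0)))) = Mul(7, Add(Pow(Add(-4, -1), Rational(1, 2)), Add(6, Mul(-1, 0)))) = Mul(7, Add(Pow(-5, Rational(1, 2)), Add(6, 0))) = Mul(7, Add(Mul(I, Pow(5, Rational(1, 2))), 6)) = Mul(7, Add(6, Mul(I, Pow(5, Rational(1, 2))))) = Add(42, Mul(7, I, Pow(5, Rational(1, 2))))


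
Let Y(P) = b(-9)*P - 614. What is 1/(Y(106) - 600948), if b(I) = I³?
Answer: -1/678836 ≈ -1.4731e-6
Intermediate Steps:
Y(P) = -614 - 729*P (Y(P) = (-9)³*P - 614 = -729*P - 614 = -614 - 729*P)
1/(Y(106) - 600948) = 1/((-614 - 729*106) - 600948) = 1/((-614 - 77274) - 600948) = 1/(-77888 - 600948) = 1/(-678836) = -1/678836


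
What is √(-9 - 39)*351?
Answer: 1404*I*√3 ≈ 2431.8*I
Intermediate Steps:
√(-9 - 39)*351 = √(-48)*351 = (4*I*√3)*351 = 1404*I*√3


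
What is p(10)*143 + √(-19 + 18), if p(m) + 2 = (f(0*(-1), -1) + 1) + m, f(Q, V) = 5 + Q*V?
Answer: 2002 + I ≈ 2002.0 + 1.0*I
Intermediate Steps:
p(m) = 4 + m (p(m) = -2 + (((5 + (0*(-1))*(-1)) + 1) + m) = -2 + (((5 + 0*(-1)) + 1) + m) = -2 + (((5 + 0) + 1) + m) = -2 + ((5 + 1) + m) = -2 + (6 + m) = 4 + m)
p(10)*143 + √(-19 + 18) = (4 + 10)*143 + √(-19 + 18) = 14*143 + √(-1) = 2002 + I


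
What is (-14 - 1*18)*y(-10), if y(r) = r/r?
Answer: -32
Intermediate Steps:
y(r) = 1
(-14 - 1*18)*y(-10) = (-14 - 1*18)*1 = (-14 - 18)*1 = -32*1 = -32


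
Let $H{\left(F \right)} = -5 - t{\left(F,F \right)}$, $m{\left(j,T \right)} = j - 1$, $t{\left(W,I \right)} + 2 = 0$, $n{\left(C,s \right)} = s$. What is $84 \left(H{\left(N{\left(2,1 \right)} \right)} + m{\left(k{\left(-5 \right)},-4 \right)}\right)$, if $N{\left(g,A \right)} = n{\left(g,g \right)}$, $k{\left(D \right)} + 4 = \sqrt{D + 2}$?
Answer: $-672 + 84 i \sqrt{3} \approx -672.0 + 145.49 i$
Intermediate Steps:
$k{\left(D \right)} = -4 + \sqrt{2 + D}$ ($k{\left(D \right)} = -4 + \sqrt{D + 2} = -4 + \sqrt{2 + D}$)
$t{\left(W,I \right)} = -2$ ($t{\left(W,I \right)} = -2 + 0 = -2$)
$N{\left(g,A \right)} = g$
$m{\left(j,T \right)} = -1 + j$
$H{\left(F \right)} = -3$ ($H{\left(F \right)} = -5 - -2 = -5 + 2 = -3$)
$84 \left(H{\left(N{\left(2,1 \right)} \right)} + m{\left(k{\left(-5 \right)},-4 \right)}\right) = 84 \left(-3 - \left(5 - \sqrt{2 - 5}\right)\right) = 84 \left(-3 - \left(5 - i \sqrt{3}\right)\right) = 84 \left(-8 + i \sqrt{3}\right) = -672 + 84 i \sqrt{3}$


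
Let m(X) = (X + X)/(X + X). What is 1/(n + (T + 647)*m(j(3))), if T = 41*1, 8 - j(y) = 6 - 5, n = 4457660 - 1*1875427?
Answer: 1/2582921 ≈ 3.8716e-7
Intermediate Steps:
n = 2582233 (n = 4457660 - 1875427 = 2582233)
j(y) = 7 (j(y) = 8 - (6 - 5) = 8 - 1*1 = 8 - 1 = 7)
T = 41
m(X) = 1 (m(X) = (2*X)/((2*X)) = (2*X)*(1/(2*X)) = 1)
1/(n + (T + 647)*m(j(3))) = 1/(2582233 + (41 + 647)*1) = 1/(2582233 + 688*1) = 1/(2582233 + 688) = 1/2582921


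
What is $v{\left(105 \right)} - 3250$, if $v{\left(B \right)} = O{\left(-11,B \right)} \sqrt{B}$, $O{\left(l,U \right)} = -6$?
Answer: $-3250 - 6 \sqrt{105} \approx -3311.5$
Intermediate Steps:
$v{\left(B \right)} = - 6 \sqrt{B}$
$v{\left(105 \right)} - 3250 = - 6 \sqrt{105} - 3250 = -3250 - 6 \sqrt{105}$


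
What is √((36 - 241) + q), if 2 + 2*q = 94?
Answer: I*√159 ≈ 12.61*I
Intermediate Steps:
q = 46 (q = -1 + (½)*94 = -1 + 47 = 46)
√((36 - 241) + q) = √((36 - 241) + 46) = √(-205 + 46) = √(-159) = I*√159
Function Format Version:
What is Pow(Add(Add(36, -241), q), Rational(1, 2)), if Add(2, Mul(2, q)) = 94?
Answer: Mul(I, Pow(159, Rational(1, 2))) ≈ Mul(12.610, I)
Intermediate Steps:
q = 46 (q = Add(-1, Mul(Rational(1, 2), 94)) = Add(-1, 47) = 46)
Pow(Add(Add(36, -241), q), Rational(1, 2)) = Pow(Add(Add(36, -241), 46), Rational(1, 2)) = Pow(Add(-205, 46), Rational(1, 2)) = Pow(-159, Rational(1, 2)) = Mul(I, Pow(159, Rational(1, 2)))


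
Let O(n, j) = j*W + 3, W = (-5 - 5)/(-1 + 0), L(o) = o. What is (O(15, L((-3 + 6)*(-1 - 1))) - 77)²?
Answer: 17956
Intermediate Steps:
W = 10 (W = -10/(-1) = -10*(-1) = 10)
O(n, j) = 3 + 10*j (O(n, j) = j*10 + 3 = 10*j + 3 = 3 + 10*j)
(O(15, L((-3 + 6)*(-1 - 1))) - 77)² = ((3 + 10*((-3 + 6)*(-1 - 1))) - 77)² = ((3 + 10*(3*(-2))) - 77)² = ((3 + 10*(-6)) - 77)² = ((3 - 60) - 77)² = (-57 - 77)² = (-134)² = 17956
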